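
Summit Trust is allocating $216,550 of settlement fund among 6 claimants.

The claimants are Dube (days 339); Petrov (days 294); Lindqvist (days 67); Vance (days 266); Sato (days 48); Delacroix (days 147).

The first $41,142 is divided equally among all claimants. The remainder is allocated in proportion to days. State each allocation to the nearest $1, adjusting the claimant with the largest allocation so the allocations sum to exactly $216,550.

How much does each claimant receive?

Equal tier: $41,142 ÷ 6 = $6,857 apiece.
Remainder $175,408 by days (total 1,161): Dube 51,217.32 → $51,217; Petrov 44,418.56 → $44,419; Lindqvist 10,122.60 → $10,123; Vance 40,188.22 → $40,188; Sato 7,252.01 → $7,252; Delacroix 22,209.28 → $22,209.
Totals: Dube $6,857 + $51,217 = $58,074; Petrov $6,857 + $44,419 = $51,276; Lindqvist $6,857 + $10,123 = $16,980; Vance $6,857 + $40,188 = $47,045; Sato $6,857 + $7,252 = $14,109; Delacroix $6,857 + $22,209 = $29,066.

Dube: $58,074; Petrov: $51,276; Lindqvist: $16,980; Vance: $47,045; Sato: $14,109; Delacroix: $29,066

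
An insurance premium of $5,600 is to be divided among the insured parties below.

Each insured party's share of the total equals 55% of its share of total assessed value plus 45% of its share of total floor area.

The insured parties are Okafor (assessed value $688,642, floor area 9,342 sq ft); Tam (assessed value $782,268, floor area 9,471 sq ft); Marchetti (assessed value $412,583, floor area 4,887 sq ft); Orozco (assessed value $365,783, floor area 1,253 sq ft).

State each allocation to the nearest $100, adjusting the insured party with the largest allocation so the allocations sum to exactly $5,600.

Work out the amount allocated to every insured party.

Totals — assessed value 2,249,276, floor area 24,953.
Blended shares (55% assessed value + 45% floor area): Okafor 0.3369; Tam 0.3621; Marchetti 0.1890; Orozco 0.1120.
Raw shares: Okafor 1,886.43; Tam 2,027.66; Marchetti 1,058.50; Orozco 627.42.
At nearest $100: Okafor $1,900; Tam $2,000; Marchetti $1,100; Orozco $600. Sum = $5,600.
Sum already equals the total — no adjustment.

Okafor: $1,900 · Tam: $2,000 · Marchetti: $1,100 · Orozco: $600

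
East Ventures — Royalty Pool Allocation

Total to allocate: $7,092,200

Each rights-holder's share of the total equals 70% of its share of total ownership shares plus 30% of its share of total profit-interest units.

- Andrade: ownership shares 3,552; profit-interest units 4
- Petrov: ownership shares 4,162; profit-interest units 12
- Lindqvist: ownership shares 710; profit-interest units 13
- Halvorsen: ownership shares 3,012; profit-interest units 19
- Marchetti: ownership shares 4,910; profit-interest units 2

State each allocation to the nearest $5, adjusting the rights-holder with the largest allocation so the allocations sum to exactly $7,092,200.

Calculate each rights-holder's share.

Ownership shares total 16,346; profit-interest units total 50.
Combined weights (70% ownership shares + 30% profit-interest units): Andrade 0.1761; Petrov 0.2502; Lindqvist 0.1084; Halvorsen 0.2430; Marchetti 0.2223.
Proportional shares: Andrade 1,249,011.65; Petrov 1,774,703.95; Lindqvist 768,829.88; Halvorsen 1,723,303.07; Marchetti 1,576,351.44.
Rounded to nearest $5: Andrade $1,249,010; Petrov $1,774,705; Lindqvist $768,830; Halvorsen $1,723,305; Marchetti $1,576,350. Sum = $7,092,200.
Sum already equals the total — no adjustment.

Andrade: $1,249,010 · Petrov: $1,774,705 · Lindqvist: $768,830 · Halvorsen: $1,723,305 · Marchetti: $1,576,350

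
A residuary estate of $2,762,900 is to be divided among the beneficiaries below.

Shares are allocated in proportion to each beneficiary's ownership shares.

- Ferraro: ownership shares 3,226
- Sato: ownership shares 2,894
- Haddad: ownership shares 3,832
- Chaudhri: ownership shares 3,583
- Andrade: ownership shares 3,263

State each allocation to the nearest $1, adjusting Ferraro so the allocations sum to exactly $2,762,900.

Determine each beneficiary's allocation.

Ferraro: $530,607; Sato: $475,999; Haddad: $630,279; Chaudhri: $589,324; Andrade: $536,691

Sum of ownership shares: 16,798.
Proportional shares: Ferraro 3,226/16,798 × $2,762,900 = 530,605.75; Sato 2,894/16,798 × $2,762,900 = 475,999.08; Haddad 3,832/16,798 × $2,762,900 = 630,279.37; Chaudhri 3,583/16,798 × $2,762,900 = 589,324.37; Andrade 3,263/16,798 × $2,762,900 = 536,691.43.
At nearest $1: Ferraro $530,606; Sato $475,999; Haddad $630,279; Chaudhri $589,324; Andrade $536,691. Sum = $2,762,899.
Difference $2,762,900 − $2,762,899 = +$1 applied to Ferraro: Ferraro becomes $530,607.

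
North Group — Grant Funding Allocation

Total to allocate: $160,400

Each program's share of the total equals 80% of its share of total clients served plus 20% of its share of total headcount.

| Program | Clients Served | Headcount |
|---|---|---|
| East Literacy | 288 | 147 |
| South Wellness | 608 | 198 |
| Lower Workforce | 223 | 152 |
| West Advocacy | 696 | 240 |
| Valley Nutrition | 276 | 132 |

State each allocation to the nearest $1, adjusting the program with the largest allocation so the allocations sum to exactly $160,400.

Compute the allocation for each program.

East Literacy: $23,101; South Wellness: $44,621; Lower Workforce: $19,296; West Advocacy: $51,572; Valley Nutrition: $21,810

Totals — clients served 2,091, headcount 869.
Composite weights (80% clients served + 20% headcount): East Literacy 0.1440; South Wellness 0.2782; Lower Workforce 0.1203; West Advocacy 0.3215; Valley Nutrition 0.1360.
Raw shares: East Literacy 23,100.57; South Wellness 44,620.97; Lower Workforce 19,296.24; West Advocacy 51,571.80; Valley Nutrition 21,810.41.
At nearest $1: East Literacy $23,101; South Wellness $44,621; Lower Workforce $19,296; West Advocacy $51,572; Valley Nutrition $21,810. Sum = $160,400.
Rounded total matches; no reconciliation needed.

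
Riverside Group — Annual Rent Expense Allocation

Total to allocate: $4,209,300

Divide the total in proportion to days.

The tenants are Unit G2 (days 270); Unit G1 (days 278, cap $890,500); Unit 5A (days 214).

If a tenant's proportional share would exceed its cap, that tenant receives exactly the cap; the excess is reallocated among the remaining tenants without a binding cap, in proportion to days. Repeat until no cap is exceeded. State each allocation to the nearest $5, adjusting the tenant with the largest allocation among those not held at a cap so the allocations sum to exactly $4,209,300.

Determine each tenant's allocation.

Days total: 762.
Unconstrained shares: Unit G2 1,491,484.25; Unit G1 1,535,676.38; Unit 5A 1,182,139.37.
Capped: Unit G1 ($890,500); remaining pool $3,318,800 reallocated over remaining days 484.
Redistributed shares: Unit G2 1,851,396.69 → $1,851,395; Unit 5A 1,467,403.31 → $1,467,405.

Unit G2: $1,851,395 | Unit G1: $890,500 | Unit 5A: $1,467,405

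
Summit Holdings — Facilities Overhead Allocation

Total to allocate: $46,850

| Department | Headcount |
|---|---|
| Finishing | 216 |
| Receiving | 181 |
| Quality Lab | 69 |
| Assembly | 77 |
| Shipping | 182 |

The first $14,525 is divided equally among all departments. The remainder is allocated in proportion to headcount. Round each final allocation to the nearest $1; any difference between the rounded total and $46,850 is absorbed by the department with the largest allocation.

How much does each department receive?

Finishing: $12,536 | Receiving: $10,975 | Quality Lab: $5,981 | Assembly: $6,338 | Shipping: $11,020

Equal tier: $14,525 ÷ 5 = $2,905 apiece.
Remainder $32,325 by headcount (total 725): Finishing 9,630.62 → $9,631; Receiving 8,070.10 → $8,070; Quality Lab 3,076.45 → $3,076; Assembly 3,433.14 → $3,433; Shipping 8,114.69 → $8,115.
Totals: Finishing $2,905 + $9,631 = $12,536; Receiving $2,905 + $8,070 = $10,975; Quality Lab $2,905 + $3,076 = $5,981; Assembly $2,905 + $3,433 = $6,338; Shipping $2,905 + $8,115 = $11,020.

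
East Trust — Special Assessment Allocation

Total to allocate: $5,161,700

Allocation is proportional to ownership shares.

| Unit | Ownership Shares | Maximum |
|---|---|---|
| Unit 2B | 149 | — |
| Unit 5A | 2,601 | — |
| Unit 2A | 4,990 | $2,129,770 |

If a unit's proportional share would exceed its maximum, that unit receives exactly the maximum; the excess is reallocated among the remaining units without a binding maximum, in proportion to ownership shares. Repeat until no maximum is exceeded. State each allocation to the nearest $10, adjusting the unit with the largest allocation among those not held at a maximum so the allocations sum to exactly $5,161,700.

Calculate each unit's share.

Total ownership shares = 7,740.
Pro-rata shares before constraints: Unit 2B 99,366.06; Unit 5A 1,734,571.28; Unit 2A 3,327,762.66.
Capped: Unit 2A ($2,129,770); residual $3,031,930 reallocated over remaining ownership shares 2,750.
Remaining shares: Unit 2B 164,275.48 → $164,280; Unit 5A 2,867,654.52 → $2,867,650.

Unit 2B: $164,280 · Unit 5A: $2,867,650 · Unit 2A: $2,129,770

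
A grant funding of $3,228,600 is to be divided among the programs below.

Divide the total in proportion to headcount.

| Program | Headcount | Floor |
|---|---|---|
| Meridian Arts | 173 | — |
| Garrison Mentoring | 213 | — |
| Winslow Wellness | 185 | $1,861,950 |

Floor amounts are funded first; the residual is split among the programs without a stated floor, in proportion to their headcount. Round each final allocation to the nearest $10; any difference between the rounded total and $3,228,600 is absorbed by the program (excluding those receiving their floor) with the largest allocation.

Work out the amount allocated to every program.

Meridian Arts: $612,510 | Garrison Mentoring: $754,140 | Winslow Wellness: $1,861,950

Minimums first: Winslow Wellness $1,861,950. Balance $1,366,650.
Balance split over remaining headcount 386: Meridian Arts 612,514.12 → $612,510; Garrison Mentoring 754,135.88 → $754,140.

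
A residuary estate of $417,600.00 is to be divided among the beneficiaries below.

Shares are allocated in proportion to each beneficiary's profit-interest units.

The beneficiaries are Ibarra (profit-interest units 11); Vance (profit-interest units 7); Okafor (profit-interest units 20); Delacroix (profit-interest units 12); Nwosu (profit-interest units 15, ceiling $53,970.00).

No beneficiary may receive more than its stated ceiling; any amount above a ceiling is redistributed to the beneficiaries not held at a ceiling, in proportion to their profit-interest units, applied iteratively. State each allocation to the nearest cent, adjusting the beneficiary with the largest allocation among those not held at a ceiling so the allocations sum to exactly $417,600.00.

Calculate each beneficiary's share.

Ibarra: $79,998.60; Vance: $50,908.20; Okafor: $145,452.00; Delacroix: $87,271.20; Nwosu: $53,970.00

Combined profit-interest units = 65.
Proportional shares (ignoring caps): Ibarra 70,670.7692; Vance 44,972.3077; Okafor 128,492.3077; Delacroix 77,095.3846; Nwosu 96,369.2308.
Held at cap: Nwosu ($53,970.00); balance $363,630.00 reallocated over remaining profit-interest units 50.
Remaining shares: Ibarra 79,998.6000 → $79,998.60; Vance 50,908.2000 → $50,908.20; Okafor 145,452.0000 → $145,452.00; Delacroix 87,271.2000 → $87,271.20.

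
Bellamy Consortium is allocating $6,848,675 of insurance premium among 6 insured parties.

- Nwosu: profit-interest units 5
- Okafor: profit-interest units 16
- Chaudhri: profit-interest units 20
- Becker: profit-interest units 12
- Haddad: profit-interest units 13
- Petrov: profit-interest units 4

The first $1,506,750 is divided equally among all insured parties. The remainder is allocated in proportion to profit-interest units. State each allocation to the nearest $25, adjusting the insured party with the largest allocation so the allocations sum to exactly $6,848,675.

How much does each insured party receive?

Nwosu: $632,700 · Okafor: $1,472,125 · Chaudhri: $1,777,400 · Becker: $1,166,875 · Haddad: $1,243,200 · Petrov: $556,375

First tranche $1,506,750 split equally: $251,125 each.
Remainder $5,341,925 by profit-interest units (total 70): Nwosu 381,566.07 → $381,575; Okafor 1,221,011.43 → $1,221,000; Chaudhri 1,526,264.29 → $1,526,275; Becker 915,758.57 → $915,750; Haddad 992,071.79 → $992,075; Petrov 305,252.86 → $305,250.
Totals: Nwosu $251,125 + $381,575 = $632,700; Okafor $251,125 + $1,221,000 = $1,472,125; Chaudhri $251,125 + $1,526,275 = $1,777,400; Becker $251,125 + $915,750 = $1,166,875; Haddad $251,125 + $992,075 = $1,243,200; Petrov $251,125 + $305,250 = $556,375.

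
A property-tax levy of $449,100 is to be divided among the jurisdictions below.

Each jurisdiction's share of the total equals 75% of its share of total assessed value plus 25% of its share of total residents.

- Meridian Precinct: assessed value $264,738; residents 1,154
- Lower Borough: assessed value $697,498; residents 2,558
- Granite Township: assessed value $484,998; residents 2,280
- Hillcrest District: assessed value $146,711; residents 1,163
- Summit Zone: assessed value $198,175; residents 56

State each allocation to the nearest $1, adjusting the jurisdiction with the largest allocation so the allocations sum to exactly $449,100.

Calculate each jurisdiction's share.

Assessed value total 1,792,120; residents total 7,211.
Blended shares (75% assessed value + 25% residents): Meridian Precinct 0.1508; Lower Borough 0.3806; Granite Township 0.2820; Hillcrest District 0.1017; Summit Zone 0.0849.
Proportional shares: Meridian Precinct 67,724.66; Lower Borough 170,921.17; Granite Township 126,653.82; Hillcrest District 45,681.88; Summit Zone 38,118.47.
Rounded to nearest $1: Meridian Precinct $67,725; Lower Borough $170,921; Granite Township $126,654; Hillcrest District $45,682; Summit Zone $38,118. Sum = $449,100.
Sum already equals the total — no adjustment.

Meridian Precinct: $67,725 · Lower Borough: $170,921 · Granite Township: $126,654 · Hillcrest District: $45,682 · Summit Zone: $38,118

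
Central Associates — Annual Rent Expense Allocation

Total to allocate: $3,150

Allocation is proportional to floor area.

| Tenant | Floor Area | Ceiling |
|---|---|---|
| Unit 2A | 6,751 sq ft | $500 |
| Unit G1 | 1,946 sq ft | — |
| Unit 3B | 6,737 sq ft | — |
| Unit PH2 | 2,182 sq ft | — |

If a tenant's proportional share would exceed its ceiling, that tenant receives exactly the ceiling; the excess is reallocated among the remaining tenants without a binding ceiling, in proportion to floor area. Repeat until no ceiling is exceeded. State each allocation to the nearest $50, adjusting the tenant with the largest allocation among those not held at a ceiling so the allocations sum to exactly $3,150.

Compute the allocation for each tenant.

Unit 2A: $500 · Unit G1: $450 · Unit 3B: $1,650 · Unit PH2: $550

Total floor area = 17,616.
Pro-rata shares before constraints: Unit 2A 1,207.18; Unit G1 347.97; Unit 3B 1,204.67; Unit PH2 390.17.
Held at cap: Unit 2A ($500); remaining pool $2,650 reallocated over remaining floor area 10,865.
Shares after redistribution: Unit G1 474.63 → $450; Unit 3B 1,643.17 → $1,650; Unit PH2 532.20 → $550.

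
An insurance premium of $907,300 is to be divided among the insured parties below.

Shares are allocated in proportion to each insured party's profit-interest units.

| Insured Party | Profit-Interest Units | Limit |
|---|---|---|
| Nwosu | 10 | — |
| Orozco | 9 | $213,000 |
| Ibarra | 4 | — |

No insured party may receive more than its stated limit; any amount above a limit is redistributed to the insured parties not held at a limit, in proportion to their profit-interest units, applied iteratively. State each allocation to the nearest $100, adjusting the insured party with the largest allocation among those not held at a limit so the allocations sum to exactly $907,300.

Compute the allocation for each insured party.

Profit-interest units total: 23.
Pro-rata shares before constraints: Nwosu 394,478.26; Orozco 355,030.43; Ibarra 157,791.30.
Held at cap: Orozco ($213,000); residual $694,300 reallocated over remaining profit-interest units 14.
Shares after redistribution: Nwosu 495,928.57 → $495,900; Ibarra 198,371.43 → $198,400.

Nwosu: $495,900 | Orozco: $213,000 | Ibarra: $198,400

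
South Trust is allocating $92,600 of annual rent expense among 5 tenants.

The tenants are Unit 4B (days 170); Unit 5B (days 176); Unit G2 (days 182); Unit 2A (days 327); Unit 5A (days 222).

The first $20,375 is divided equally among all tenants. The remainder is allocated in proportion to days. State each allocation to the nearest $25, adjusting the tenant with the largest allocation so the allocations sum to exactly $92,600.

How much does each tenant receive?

$20,375 shared equally gives $4,075 per tenant.
Remainder $72,225 by days (total 1,077): Unit 4B 11,400.42 → $11,400; Unit 5B 11,802.79 → $11,800; Unit G2 12,205.15 → $12,200; Unit 2A 21,929.04 → $21,925; Unit 5A 14,887.60 → $14,900.
Totals: Unit 4B $4,075 + $11,400 = $15,475; Unit 5B $4,075 + $11,800 = $15,875; Unit G2 $4,075 + $12,200 = $16,275; Unit 2A $4,075 + $21,925 = $26,000; Unit 5A $4,075 + $14,900 = $18,975.

Unit 4B: $15,475; Unit 5B: $15,875; Unit G2: $16,275; Unit 2A: $26,000; Unit 5A: $18,975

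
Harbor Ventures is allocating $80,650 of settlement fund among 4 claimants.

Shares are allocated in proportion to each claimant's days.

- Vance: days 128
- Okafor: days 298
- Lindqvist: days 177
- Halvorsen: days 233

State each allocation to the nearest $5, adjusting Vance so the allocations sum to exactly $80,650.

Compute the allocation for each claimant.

Total days = 836.
Proportional shares: Vance 128/836 × $80,650 = 12,348.33; Okafor 298/836 × $80,650 = 28,748.44; Lindqvist 177/836 × $80,650 = 17,075.42; Halvorsen 233/836 × $80,650 = 22,477.81.
After rounding ($5): Vance $12,350; Okafor $28,750; Lindqvist $17,075; Halvorsen $22,480. Sum = $80,655.
Difference $80,650 − $80,655 = −$5 applied to Vance: Vance becomes $12,345.

Vance: $12,345 · Okafor: $28,750 · Lindqvist: $17,075 · Halvorsen: $22,480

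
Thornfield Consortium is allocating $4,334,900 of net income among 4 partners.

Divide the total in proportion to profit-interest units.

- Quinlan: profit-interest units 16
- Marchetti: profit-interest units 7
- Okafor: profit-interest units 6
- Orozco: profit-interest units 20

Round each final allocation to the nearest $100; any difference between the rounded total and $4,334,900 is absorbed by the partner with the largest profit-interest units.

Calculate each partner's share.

Quinlan: $1,415,500 · Marchetti: $619,300 · Okafor: $530,800 · Orozco: $1,769,300

Sum of profit-interest units: 16 + 7 + 6 + 20 = 49.
Unrounded shares: Quinlan 1,415,477.55; Marchetti 619,271.43; Okafor 530,804.08; Orozco 1,769,346.94.
At nearest $100: Quinlan $1,415,500; Marchetti $619,300; Okafor $530,800; Orozco $1,769,300. Sum = $4,334,900.
Rounded total matches; no reconciliation needed.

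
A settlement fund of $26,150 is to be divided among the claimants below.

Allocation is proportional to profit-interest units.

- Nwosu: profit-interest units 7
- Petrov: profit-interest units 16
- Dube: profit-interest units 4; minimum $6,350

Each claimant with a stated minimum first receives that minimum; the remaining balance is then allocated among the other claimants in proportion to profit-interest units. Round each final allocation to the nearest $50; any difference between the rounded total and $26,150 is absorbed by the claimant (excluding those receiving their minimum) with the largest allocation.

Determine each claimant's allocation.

Minimums first: Dube $6,350. Remaining pool $19,800.
Remaining pool split over remaining profit-interest units 23: Nwosu 6,026.09 → $6,050; Petrov 13,773.91 → $13,750.

Nwosu: $6,050 | Petrov: $13,750 | Dube: $6,350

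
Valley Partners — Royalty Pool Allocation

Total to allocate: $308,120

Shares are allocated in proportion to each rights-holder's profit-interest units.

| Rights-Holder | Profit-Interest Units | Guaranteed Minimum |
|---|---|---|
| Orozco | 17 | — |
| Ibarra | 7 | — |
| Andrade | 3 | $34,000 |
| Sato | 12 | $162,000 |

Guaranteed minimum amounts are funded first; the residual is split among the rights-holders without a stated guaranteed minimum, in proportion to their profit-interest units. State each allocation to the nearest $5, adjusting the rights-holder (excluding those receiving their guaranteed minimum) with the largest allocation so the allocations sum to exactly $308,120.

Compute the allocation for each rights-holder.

Orozco: $79,420 | Ibarra: $32,700 | Andrade: $34,000 | Sato: $162,000

Minimums first: Andrade $34,000; Sato $162,000. Balance $112,120.
Balance split over remaining profit-interest units 24: Orozco 79,418.33 → $79,420; Ibarra 32,701.67 → $32,700.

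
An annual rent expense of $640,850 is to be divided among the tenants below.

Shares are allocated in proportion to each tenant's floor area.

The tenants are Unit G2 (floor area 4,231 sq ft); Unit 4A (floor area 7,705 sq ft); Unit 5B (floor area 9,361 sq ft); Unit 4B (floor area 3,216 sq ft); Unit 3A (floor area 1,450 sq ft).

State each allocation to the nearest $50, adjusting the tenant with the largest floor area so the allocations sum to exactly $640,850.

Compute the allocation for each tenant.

Unit G2: $104,450 · Unit 4A: $190,200 · Unit 5B: $231,000 · Unit 4B: $79,400 · Unit 3A: $35,800

Total floor area = 25,963.
Raw shares: Unit G2 4,231/25,963 × $640,850 = 104,434.63; Unit 4A 7,705/25,963 × $640,850 = 190,184.08; Unit 5B 9,361/25,963 × $640,850 = 231,059.46; Unit 4B 3,216/25,963 × $640,850 = 79,381.18; Unit 3A 1,450/25,963 × $640,850 = 35,790.64.
After rounding ($50): Unit G2 $104,450; Unit 4A $190,200; Unit 5B $231,050; Unit 4B $79,400; Unit 3A $35,800. Sum = $640,900.
Difference $640,850 − $640,900 = −$50 applied to largest floor area (Unit 5B): Unit 5B becomes $231,000.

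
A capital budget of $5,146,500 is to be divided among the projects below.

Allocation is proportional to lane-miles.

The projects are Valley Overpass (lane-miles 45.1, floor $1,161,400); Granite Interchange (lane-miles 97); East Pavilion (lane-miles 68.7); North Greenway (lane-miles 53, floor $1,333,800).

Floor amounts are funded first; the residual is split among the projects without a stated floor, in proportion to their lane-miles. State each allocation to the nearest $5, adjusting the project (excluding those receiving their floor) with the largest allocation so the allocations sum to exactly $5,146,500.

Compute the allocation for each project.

Valley Overpass: $1,161,400 · Granite Interchange: $1,552,060 · East Pavilion: $1,099,240 · North Greenway: $1,333,800

Fund the minimums — Valley Overpass $1,161,400; North Greenway $1,333,800. Residual $2,651,300.
Residual split over remaining lane-miles 165.7: Granite Interchange 1,552,058.54 → $1,552,060; East Pavilion 1,099,241.46 → $1,099,240.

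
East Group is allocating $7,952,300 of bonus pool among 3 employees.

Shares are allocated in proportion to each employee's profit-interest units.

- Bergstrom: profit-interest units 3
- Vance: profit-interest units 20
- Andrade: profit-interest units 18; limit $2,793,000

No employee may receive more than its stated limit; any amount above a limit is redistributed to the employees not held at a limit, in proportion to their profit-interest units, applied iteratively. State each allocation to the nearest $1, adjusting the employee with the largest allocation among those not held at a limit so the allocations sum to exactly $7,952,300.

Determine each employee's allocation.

Combined profit-interest units = 41.
Unconstrained shares: Bergstrom 581,875.61; Vance 3,879,170.73; Andrade 3,491,253.66.
Held at cap: Andrade ($2,793,000); remaining pool $5,159,300 reallocated over remaining profit-interest units 23.
Shares after redistribution: Bergstrom 672,952.17 → $672,952; Vance 4,486,347.83 → $4,486,348.

Bergstrom: $672,952 · Vance: $4,486,348 · Andrade: $2,793,000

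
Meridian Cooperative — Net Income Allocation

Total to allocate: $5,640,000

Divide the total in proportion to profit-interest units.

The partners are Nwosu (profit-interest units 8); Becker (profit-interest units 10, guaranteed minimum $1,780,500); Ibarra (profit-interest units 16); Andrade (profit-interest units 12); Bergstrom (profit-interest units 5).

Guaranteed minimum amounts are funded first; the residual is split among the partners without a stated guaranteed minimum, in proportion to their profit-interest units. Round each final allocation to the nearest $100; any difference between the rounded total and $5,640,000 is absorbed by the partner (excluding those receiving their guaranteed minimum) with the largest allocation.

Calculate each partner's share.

Guaranteed amounts: Becker $1,780,500. Remaining pool $3,859,500.
Remaining pool split over remaining profit-interest units 41: Nwosu 753,073.17 → $753,100; Ibarra 1,506,146.34 → $1,506,100; Andrade 1,129,609.76 → $1,129,600; Bergstrom 470,670.73 → $470,700.

Nwosu: $753,100; Becker: $1,780,500; Ibarra: $1,506,100; Andrade: $1,129,600; Bergstrom: $470,700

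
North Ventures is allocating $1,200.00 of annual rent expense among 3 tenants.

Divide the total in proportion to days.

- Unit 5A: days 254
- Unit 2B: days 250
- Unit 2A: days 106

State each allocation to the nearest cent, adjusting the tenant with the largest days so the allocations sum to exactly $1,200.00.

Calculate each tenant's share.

Unit 5A: $499.68 · Unit 2B: $491.80 · Unit 2A: $208.52

Days total: 254 + 250 + 106 = 610.
Raw shares: Unit 5A 499.6721; Unit 2B 491.8033; Unit 2A 208.5246.
Rounded to nearest cent: Unit 5A $499.67; Unit 2B $491.80; Unit 2A $208.52. Sum = $1,199.99.
Difference $1,200.00 − $1,199.99 = +$0.01 applied to largest days (Unit 5A): Unit 5A becomes $499.68.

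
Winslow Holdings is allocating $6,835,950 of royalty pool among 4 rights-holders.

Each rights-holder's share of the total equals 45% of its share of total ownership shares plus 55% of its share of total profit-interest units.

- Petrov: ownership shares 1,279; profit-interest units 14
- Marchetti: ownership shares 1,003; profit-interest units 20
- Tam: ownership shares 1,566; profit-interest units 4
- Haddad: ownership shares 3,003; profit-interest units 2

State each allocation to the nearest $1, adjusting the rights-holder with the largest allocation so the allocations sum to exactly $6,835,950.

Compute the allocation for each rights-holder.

Totals — ownership shares 6,851, profit-interest units 40.
Combined weights (45% ownership shares + 55% profit-interest units): Petrov 0.2765; Marchetti 0.3409; Tam 0.1579; Haddad 0.2247.
Proportional shares: Petrov 1,890,206.03; Marchetti 2,330,244.74; Tam 1,079,129.19; Haddad 1,536,370.03.
Rounded to nearest $1: Petrov $1,890,206; Marchetti $2,330,245; Tam $1,079,129; Haddad $1,536,370. Sum = $6,835,950.
Sum already equals the total — no adjustment.

Petrov: $1,890,206; Marchetti: $2,330,245; Tam: $1,079,129; Haddad: $1,536,370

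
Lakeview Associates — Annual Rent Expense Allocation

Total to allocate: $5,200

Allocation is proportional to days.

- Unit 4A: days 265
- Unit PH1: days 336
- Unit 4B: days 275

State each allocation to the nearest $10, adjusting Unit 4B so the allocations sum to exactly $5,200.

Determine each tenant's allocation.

Unit 4A: $1,570; Unit PH1: $1,990; Unit 4B: $1,640

Combined days = 876.
Unrounded shares: Unit 4A 265/876 × $5,200 = 1,573.06; Unit PH1 336/876 × $5,200 = 1,994.52; Unit 4B 275/876 × $5,200 = 1,632.42.
At nearest $10: Unit 4A $1,570; Unit PH1 $1,990; Unit 4B $1,630. Sum = $5,190.
Difference $5,200 − $5,190 = +$10 applied to Unit 4B: Unit 4B becomes $1,640.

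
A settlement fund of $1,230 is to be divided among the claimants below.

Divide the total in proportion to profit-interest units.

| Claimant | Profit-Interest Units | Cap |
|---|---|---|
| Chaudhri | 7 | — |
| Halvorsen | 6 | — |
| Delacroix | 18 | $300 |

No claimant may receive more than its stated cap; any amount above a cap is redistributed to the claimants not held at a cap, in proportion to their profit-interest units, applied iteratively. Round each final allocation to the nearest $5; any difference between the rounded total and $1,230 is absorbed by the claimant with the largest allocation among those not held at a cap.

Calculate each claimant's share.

Chaudhri: $500; Halvorsen: $430; Delacroix: $300

Combined profit-interest units = 31.
Unconstrained shares: Chaudhri 277.74; Halvorsen 238.06; Delacroix 714.19.
Held at cap: Delacroix ($300); residual $930 reallocated over remaining profit-interest units 13.
Redistributed shares: Chaudhri 500.77 → $500; Halvorsen 429.23 → $430.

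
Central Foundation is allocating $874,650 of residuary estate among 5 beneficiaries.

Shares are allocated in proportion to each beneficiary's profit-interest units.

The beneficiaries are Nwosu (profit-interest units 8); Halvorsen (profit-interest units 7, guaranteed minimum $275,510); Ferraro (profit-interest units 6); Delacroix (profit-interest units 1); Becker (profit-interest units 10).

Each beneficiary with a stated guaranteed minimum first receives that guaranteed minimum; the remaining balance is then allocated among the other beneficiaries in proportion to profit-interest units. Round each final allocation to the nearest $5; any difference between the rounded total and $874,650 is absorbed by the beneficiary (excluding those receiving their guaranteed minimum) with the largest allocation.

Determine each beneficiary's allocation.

Nwosu: $191,725 | Halvorsen: $275,510 | Ferraro: $143,795 | Delacroix: $23,965 | Becker: $239,655

Guaranteed amounts: Halvorsen $275,510. Balance $599,140.
Balance split over remaining profit-interest units 25: Nwosu 191,724.80 → $191,725; Ferraro 143,793.60 → $143,795; Delacroix 23,965.60 → $23,965; Becker 239,656.00 → $239,655.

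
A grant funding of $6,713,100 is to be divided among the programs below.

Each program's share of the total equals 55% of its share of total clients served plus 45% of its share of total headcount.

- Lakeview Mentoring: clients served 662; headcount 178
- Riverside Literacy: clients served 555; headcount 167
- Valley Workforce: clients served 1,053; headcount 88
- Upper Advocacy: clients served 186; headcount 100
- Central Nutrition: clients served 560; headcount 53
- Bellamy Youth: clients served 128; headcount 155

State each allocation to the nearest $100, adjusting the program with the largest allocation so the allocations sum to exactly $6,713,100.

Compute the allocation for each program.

Totals — clients served 3,144, headcount 741.
Composite weights (55% clients served + 45% headcount): Lakeview Mentoring 0.2239; Riverside Literacy 0.1985; Valley Workforce 0.2376; Upper Advocacy 0.0933; Central Nutrition 0.1302; Bellamy Youth 0.1165.
Pro-rata amounts: Lakeview Mentoring 1,503,097.02; Riverside Literacy 1,332,595.32; Valley Workforce 1,595,363.59; Upper Advocacy 626,110.11; Central Nutrition 873,714.07; Bellamy Youth 782,219.89.
After rounding ($100): Lakeview Mentoring $1,503,100; Riverside Literacy $1,332,600; Valley Workforce $1,595,400; Upper Advocacy $626,100; Central Nutrition $873,700; Bellamy Youth $782,200. Sum = $6,713,100.
Rounded total matches; no reconciliation needed.

Lakeview Mentoring: $1,503,100; Riverside Literacy: $1,332,600; Valley Workforce: $1,595,400; Upper Advocacy: $626,100; Central Nutrition: $873,700; Bellamy Youth: $782,200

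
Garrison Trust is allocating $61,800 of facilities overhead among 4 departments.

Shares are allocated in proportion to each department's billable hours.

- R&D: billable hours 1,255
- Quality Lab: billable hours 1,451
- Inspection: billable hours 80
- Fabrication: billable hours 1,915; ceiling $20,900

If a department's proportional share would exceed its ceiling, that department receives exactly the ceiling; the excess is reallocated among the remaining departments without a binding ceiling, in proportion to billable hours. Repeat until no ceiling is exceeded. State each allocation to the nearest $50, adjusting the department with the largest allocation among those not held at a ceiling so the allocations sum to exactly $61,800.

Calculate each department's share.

Sum of billable hours: 4,701.
Proportional shares (ignoring caps): R&D 16,498.40; Quality Lab 19,075.05; Inspection 1,051.69; Fabrication 25,174.86.
Capped: Fabrication ($20,900); residual $40,900 reallocated over remaining billable hours 2,786.
Remaining shares: R&D 18,424.08 → $18,400; Quality Lab 21,301.47 → $21,300; Inspection 1,174.44 → $1,150.
Rounding difference +$50 applied to Quality Lab → $21,350.

R&D: $18,400; Quality Lab: $21,350; Inspection: $1,150; Fabrication: $20,900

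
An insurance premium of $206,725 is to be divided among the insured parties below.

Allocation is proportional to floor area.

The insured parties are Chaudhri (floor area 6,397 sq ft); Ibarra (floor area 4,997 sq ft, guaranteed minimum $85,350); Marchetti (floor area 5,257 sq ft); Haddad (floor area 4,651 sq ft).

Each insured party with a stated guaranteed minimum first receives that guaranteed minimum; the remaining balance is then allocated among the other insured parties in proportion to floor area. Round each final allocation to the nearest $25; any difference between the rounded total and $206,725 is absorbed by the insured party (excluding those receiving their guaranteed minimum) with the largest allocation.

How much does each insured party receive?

Chaudhri: $47,625; Ibarra: $85,350; Marchetti: $39,125; Haddad: $34,625

Guaranteed amounts: Ibarra $85,350. Residual $121,375.
Residual split over remaining floor area 16,305: Chaudhri 47,619.50 → $47,625; Marchetti 39,133.30 → $39,125; Haddad 34,622.21 → $34,625.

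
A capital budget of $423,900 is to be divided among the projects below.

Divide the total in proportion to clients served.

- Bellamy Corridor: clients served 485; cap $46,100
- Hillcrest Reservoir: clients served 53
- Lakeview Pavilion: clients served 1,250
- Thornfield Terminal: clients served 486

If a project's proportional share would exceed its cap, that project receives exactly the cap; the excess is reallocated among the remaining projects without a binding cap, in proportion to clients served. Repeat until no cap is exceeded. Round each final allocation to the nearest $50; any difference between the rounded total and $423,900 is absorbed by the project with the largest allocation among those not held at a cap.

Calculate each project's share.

Bellamy Corridor: $46,100 · Hillcrest Reservoir: $11,200 · Lakeview Pavilion: $263,950 · Thornfield Terminal: $102,650

Clients served total: 2,274.
Unconstrained shares: Bellamy Corridor 90,409.63; Hillcrest Reservoir 9,879.82; Lakeview Pavilion 233,014.51; Thornfield Terminal 90,596.04.
Cap binds for Bellamy Corridor ($46,100); remaining pool $377,800 reallocated over remaining clients served 1,789.
Remaining shares: Hillcrest Reservoir 11,192.51 → $11,200; Lakeview Pavilion 263,974.29 → $263,950; Thornfield Terminal 102,633.20 → $102,650.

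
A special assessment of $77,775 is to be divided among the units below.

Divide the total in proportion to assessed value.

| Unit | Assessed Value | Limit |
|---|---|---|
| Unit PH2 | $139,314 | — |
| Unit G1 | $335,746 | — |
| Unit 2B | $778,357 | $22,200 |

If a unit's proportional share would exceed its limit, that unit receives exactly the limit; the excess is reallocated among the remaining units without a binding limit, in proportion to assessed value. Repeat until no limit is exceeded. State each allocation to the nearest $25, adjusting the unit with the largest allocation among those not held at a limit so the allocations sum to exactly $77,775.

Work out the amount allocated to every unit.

Unit PH2: $16,300 · Unit G1: $39,275 · Unit 2B: $22,200

Assessed value total: 1,253,417.
Proportional shares (ignoring caps): Unit PH2 8,644.49; Unit G1 20,833.17; Unit 2B 48,297.35.
Held at cap: Unit 2B ($22,200); balance $55,575 reallocated over remaining assessed value 475,060.
Redistributed shares: Unit PH2 16,297.68 → $16,300; Unit G1 39,277.32 → $39,275.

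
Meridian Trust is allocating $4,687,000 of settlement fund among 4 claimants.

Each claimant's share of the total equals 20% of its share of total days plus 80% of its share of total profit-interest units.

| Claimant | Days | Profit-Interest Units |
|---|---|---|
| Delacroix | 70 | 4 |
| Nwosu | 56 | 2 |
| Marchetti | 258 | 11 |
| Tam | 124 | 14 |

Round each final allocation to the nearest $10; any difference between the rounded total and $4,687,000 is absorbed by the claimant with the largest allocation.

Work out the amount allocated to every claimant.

Days total 508; profit-interest units total 31.
Composite weights (20% days + 80% profit-interest units): Delacroix 0.1308; Nwosu 0.0737; Marchetti 0.3854; Tam 0.4101.
Proportional shares: Delacroix 612,988.65; Nwosu 345,245.11; Marchetti 1,806,584.33; Tam 1,922,181.92.
At nearest $10: Delacroix $612,990; Nwosu $345,250; Marchetti $1,806,580; Tam $1,922,180. Sum = $4,687,000.
Sum already equals the total — no adjustment.

Delacroix: $612,990 | Nwosu: $345,250 | Marchetti: $1,806,580 | Tam: $1,922,180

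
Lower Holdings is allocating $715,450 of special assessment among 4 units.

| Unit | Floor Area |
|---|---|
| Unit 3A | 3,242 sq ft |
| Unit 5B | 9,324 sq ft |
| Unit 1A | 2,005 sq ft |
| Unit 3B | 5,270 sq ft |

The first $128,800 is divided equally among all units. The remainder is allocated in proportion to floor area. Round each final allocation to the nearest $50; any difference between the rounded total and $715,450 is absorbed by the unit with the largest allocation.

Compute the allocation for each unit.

Unit 3A: $128,050; Unit 5B: $307,900; Unit 1A: $91,500; Unit 3B: $188,000

First tranche $128,800 split equally: $32,200 each.
Remainder $586,650 by floor area (total 19,841): Unit 3A 95,858.04 → $95,850; Unit 5B 275,687.95 → $275,700; Unit 1A 59,282.96 → $59,300; Unit 3B 155,821.05 → $155,800.
Totals: Unit 3A $32,200 + $95,850 = $128,050; Unit 5B $32,200 + $275,700 = $307,900; Unit 1A $32,200 + $59,300 = $91,500; Unit 3B $32,200 + $155,800 = $188,000.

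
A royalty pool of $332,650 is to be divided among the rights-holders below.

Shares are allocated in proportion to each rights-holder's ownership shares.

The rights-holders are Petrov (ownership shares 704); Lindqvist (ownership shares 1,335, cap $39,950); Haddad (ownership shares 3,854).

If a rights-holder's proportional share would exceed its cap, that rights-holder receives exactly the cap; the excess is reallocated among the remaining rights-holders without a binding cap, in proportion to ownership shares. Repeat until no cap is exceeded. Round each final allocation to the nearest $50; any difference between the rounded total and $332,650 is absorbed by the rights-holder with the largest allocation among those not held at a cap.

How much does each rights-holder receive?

Combined ownership shares = 5,893.
Pro-rata shares before constraints: Petrov 39,739.62; Lindqvist 75,358.52; Haddad 217,551.86.
Held at cap: Lindqvist ($39,950); residual $292,700 reallocated over remaining ownership shares 4,558.
Redistributed shares: Petrov 45,208.60 → $45,200; Haddad 247,491.40 → $247,500.

Petrov: $45,200 | Lindqvist: $39,950 | Haddad: $247,500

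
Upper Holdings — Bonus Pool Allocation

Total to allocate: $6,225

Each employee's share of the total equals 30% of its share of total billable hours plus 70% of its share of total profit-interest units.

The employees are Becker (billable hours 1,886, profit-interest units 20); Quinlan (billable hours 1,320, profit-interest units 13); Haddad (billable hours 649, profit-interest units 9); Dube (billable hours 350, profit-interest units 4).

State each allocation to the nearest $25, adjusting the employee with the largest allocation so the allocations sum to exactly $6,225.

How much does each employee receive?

Becker: $2,725; Quinlan: $1,825; Haddad: $1,150; Dube: $525

Totals — billable hours 4,205, profit-interest units 46.
Composite weights (30% billable hours + 70% profit-interest units): Becker 0.4389; Quinlan 0.2920; Haddad 0.1833; Dube 0.0858.
Proportional shares: Becker 2,732.16; Quinlan 1,817.70; Haddad 1,140.78; Dube 534.35.
Rounded to nearest $25: Becker $2,725; Quinlan $1,825; Haddad $1,150; Dube $525. Sum = $6,225.
Rounded total matches; no reconciliation needed.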